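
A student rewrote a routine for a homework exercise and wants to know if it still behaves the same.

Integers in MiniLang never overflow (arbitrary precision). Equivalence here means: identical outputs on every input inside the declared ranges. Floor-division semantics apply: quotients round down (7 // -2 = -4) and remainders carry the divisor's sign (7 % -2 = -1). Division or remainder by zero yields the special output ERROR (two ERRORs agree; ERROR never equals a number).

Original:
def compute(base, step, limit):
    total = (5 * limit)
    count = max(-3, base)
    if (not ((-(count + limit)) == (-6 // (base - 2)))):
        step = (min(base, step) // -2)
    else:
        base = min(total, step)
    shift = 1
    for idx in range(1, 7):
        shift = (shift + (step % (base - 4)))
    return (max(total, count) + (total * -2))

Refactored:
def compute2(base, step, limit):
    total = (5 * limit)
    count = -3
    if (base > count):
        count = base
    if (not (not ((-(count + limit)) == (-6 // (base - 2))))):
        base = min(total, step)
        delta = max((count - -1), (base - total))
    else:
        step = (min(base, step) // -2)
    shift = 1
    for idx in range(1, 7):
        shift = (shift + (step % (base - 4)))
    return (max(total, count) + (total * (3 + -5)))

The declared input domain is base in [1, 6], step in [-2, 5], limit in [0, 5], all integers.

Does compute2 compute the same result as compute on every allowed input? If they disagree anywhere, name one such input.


Reading the diff, among the changes: constant usage differs, plus branching structure differs, plus arithmetic usage differs, plus local variable names differ, plus statement counts differ, plus comparison usage differs, plus boolean connective usage differs.
As a probe, take base=3, step=-1, limit=1: compute runs total=5, then count=3, then (not ((-(count + limit)) == (-6 // (base - 2)))) is true, then step=0, then shift=1, then (idx=1), then shift=1, then (idx=2), then shift=1, then (idx=3), then shift=1, then (idx=4), then shift=1, then (idx=5), then shift=1, then (idx=6), then shift=1, then returns -5; compute2 runs total=5, then count=-3, then (base > count) is true, then count=3, then (not (not ((-(count + limit)) == (-6 // (base - 2))))) is false, then step=0, then shift=1, then (idx=1), then shift=1, then (idx=2), then shift=1, then (idx=3), then shift=1, then (idx=4), then shift=1, then (idx=5), then shift=1, then (idx=6), then shift=1, then returns -5; both end at -5.
Checked all 288 inputs in the declared domain: the outputs agree on every one.
verdict: equivalent


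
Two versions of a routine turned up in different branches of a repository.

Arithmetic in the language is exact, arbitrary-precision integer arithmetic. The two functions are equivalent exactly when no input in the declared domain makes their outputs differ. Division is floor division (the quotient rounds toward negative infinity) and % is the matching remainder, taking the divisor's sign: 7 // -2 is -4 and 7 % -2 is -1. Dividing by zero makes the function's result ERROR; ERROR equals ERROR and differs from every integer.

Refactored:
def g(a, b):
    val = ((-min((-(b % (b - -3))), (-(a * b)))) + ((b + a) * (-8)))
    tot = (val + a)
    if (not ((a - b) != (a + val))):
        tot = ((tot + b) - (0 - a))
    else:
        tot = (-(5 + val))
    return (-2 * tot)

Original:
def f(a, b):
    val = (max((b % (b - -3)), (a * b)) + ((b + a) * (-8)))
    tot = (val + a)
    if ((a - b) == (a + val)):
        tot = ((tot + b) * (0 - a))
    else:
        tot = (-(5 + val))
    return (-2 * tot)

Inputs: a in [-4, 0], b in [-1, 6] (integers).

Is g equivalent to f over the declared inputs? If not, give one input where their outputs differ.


a=-3, b=4 yields 18 from f but 12 from g.
verdict: not equivalent; witness: a=-3, b=4


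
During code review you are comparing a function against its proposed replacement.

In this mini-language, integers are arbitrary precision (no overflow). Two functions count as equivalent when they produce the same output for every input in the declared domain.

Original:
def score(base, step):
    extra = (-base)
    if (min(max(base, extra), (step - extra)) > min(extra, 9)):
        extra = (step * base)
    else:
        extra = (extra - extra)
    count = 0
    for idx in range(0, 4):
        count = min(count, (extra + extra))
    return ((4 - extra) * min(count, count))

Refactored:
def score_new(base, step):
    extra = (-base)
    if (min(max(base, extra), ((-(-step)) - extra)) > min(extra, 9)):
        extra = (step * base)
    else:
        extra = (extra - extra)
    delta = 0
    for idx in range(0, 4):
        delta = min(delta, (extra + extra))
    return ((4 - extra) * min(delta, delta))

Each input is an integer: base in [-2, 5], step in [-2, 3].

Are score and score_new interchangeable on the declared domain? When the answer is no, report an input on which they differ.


Comparing the listings, the differences include: local variable names differ.
One worked example (base=1, step=2) — score: extra becomes -1; next (min(max(base, extra), (step - extra)) > min(extra, 9)) evaluates to true; next extra becomes 2; next count becomes 0; next at idx=0:; next count becomes 0; next at idx=1:; next count becomes 0; next at idx=2:; next count becomes 0; next at idx=3:; next count becomes 0; next final value 0; score_new: extra becomes -1; next (min(max(base, extra), ((-(-step)) - extra)) > min(extra, 9)) evaluates to true; next extra becomes 2; next delta becomes 0; next at idx=0:; next delta becomes 0; next at idx=1:; next delta becomes 0; next at idx=2:; next delta becomes 0; next at idx=3:; next delta becomes 0; next final value 0; agreement on 0.
Checked all 48 inputs in the declared domain: the outputs agree on every one.
verdict: equivalent


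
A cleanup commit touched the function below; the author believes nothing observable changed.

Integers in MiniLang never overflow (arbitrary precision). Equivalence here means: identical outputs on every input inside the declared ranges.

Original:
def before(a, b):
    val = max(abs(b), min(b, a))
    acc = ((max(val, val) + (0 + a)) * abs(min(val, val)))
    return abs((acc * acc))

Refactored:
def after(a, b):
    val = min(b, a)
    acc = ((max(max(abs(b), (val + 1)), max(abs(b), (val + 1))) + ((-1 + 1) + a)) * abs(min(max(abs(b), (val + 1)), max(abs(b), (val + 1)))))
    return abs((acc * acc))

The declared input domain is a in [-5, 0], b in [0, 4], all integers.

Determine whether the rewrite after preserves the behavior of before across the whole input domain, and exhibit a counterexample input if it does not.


Consider the input a=0, b=0.
before: val=0, then acc=0, then returns 0
after: val=0, then acc=1, then returns 1
0 and 1 differ, so these are not the same function on this domain.
verdict: not equivalent; witness: a=0, b=0


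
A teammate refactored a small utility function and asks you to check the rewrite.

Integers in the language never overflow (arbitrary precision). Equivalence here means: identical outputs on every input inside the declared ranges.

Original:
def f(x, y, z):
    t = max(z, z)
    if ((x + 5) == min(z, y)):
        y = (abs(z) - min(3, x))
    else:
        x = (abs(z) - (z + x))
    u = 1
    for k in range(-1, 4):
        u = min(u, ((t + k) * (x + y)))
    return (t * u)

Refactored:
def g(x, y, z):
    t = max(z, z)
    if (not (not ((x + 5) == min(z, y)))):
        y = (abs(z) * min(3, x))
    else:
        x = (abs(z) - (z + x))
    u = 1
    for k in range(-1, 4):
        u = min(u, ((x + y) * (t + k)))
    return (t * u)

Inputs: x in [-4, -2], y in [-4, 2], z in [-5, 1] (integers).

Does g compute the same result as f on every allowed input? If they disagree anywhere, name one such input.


On input x=-4, y=1, z=1, f returns 0 while g returns -32.
verdict: not equivalent; witness: x=-4, y=1, z=1


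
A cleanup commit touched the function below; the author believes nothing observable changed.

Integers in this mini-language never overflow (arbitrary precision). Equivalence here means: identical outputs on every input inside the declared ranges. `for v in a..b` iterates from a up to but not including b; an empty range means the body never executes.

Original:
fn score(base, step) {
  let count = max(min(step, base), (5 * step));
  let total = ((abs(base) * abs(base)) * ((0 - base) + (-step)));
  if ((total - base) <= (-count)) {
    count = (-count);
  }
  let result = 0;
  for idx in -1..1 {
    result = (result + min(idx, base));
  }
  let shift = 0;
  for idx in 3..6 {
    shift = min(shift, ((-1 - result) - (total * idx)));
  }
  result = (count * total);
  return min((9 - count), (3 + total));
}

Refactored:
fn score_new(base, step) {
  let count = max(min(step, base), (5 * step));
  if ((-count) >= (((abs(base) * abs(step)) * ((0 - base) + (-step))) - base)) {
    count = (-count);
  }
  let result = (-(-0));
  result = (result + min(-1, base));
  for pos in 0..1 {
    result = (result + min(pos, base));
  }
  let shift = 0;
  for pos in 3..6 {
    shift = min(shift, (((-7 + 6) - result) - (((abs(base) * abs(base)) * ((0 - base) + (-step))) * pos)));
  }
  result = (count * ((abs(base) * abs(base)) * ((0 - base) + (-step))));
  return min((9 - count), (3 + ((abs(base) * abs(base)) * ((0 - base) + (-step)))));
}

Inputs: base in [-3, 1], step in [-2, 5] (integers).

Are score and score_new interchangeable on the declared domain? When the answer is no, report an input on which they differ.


At base=-3, step=5: score gives -16, score_new gives -15.
verdict: not equivalent; witness: base=-3, step=5


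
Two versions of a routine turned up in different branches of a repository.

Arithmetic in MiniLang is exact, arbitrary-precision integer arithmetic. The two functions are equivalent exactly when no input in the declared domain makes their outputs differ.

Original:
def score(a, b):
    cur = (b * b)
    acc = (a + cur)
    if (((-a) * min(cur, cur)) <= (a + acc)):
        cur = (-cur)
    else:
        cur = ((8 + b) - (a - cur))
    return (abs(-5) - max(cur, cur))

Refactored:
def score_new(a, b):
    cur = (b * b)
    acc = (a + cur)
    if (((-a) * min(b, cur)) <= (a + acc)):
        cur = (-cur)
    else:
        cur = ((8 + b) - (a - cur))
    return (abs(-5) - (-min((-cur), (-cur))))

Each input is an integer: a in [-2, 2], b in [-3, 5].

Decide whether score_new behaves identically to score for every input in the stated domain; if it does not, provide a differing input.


Evaluate both at a=-2, b=-3.
score: cur=9, then acc=7, then (((-a) * min(cur, cur)) <= (a + acc)) is false, then cur=16, then returns -11
score_new: cur=9, then acc=7, then (((-a) * min(b, cur)) <= (a + acc)) is true, then cur=-9, then returns 14
-11 and 14 differ, so these are not the same function on this domain.
verdict: not equivalent; witness: a=-2, b=-3


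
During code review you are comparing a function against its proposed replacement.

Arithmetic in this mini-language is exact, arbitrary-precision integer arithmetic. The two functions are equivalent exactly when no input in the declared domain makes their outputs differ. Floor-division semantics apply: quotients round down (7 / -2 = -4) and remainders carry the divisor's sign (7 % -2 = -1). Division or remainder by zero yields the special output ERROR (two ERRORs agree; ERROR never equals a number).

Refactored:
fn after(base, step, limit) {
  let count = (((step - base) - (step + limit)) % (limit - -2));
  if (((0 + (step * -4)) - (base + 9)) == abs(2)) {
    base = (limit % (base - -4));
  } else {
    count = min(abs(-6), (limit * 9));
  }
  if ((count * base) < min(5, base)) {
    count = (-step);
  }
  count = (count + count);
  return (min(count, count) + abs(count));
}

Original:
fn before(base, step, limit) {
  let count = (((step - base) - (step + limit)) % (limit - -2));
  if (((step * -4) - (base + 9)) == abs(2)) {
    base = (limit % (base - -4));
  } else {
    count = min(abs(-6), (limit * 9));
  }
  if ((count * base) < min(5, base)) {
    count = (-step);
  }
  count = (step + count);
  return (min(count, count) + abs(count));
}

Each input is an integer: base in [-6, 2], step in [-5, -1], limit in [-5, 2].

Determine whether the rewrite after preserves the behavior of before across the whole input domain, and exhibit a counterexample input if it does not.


Input base=-6, step=-5, limit=1: 0 from before versus 20 from after.
verdict: not equivalent; witness: base=-6, step=-5, limit=1


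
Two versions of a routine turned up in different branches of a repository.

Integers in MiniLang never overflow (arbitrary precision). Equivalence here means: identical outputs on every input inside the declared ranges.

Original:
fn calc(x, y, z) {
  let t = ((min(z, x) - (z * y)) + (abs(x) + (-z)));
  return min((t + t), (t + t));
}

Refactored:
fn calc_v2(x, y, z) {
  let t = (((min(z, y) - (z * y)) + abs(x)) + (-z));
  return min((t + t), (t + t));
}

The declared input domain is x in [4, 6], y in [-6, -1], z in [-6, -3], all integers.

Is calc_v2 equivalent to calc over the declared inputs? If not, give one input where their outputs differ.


The rewrite breaks on x=4, y=-6, z=-5, where the results are -52 and -54.
calc: t becomes -26; next final value -52
calc_v2: t becomes -27; next final value -54
verdict: not equivalent; witness: x=4, y=-6, z=-5


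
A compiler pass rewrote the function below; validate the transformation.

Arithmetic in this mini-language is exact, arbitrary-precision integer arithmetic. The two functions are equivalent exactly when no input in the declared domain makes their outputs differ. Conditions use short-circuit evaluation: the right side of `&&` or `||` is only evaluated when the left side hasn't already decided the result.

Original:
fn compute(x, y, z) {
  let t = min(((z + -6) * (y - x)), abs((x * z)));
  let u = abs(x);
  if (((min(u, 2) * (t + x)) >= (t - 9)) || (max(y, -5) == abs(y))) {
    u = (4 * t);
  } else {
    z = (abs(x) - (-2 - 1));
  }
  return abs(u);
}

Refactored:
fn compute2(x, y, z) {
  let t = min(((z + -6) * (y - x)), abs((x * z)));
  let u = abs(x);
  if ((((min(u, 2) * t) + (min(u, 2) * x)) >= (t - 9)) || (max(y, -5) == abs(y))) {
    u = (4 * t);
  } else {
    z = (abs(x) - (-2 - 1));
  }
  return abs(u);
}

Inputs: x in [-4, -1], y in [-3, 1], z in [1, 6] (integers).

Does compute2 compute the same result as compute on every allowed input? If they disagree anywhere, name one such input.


Side by side, the visible changes include: constant usage differs; also arithmetic usage differs; also min/max/abs usage differs.
As a probe, take x=-3, y=0, z=5: compute runs t = -3; u = 3; (((min(u, 2) * (t + x)) >= (t - 9)) || (max(y, -5) == abs(y))) -> true; u = -12; return 12; compute2 runs t = -3; u = 3; ((((min(u, 2) * t) + (min(u, 2) * x)) >= (t - 9)) || (max(y, -5) == abs(y))) -> true; u = -12; return 12; both end at 12.
An exhaustive pass over the 120 declared inputs shows identical outputs.
verdict: equivalent


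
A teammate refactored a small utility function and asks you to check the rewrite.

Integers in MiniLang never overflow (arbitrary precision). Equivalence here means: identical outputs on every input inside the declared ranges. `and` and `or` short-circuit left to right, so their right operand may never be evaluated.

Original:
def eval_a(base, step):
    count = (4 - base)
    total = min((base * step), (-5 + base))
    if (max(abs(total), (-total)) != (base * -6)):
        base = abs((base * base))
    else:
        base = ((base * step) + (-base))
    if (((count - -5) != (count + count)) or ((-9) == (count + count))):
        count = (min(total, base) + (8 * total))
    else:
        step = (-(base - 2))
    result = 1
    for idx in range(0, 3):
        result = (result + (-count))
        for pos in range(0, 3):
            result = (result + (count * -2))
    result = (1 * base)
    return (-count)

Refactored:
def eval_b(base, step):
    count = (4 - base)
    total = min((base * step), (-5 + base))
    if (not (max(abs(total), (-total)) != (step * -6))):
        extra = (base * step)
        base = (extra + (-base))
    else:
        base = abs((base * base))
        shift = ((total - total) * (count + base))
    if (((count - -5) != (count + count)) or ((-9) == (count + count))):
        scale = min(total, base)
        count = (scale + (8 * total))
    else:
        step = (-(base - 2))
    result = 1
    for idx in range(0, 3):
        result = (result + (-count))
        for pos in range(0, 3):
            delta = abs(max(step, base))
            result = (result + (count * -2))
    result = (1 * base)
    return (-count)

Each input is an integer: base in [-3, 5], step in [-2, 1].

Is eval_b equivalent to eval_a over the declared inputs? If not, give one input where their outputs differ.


Run the pair on base=5, step=0.
eval_a: count=-1, then total=0, then (max(abs(total), (-total)) != (base * -6)) is true, then base=25, then (((count - -5) != (count + count)) or ((-9) == (count + count))) is true, then count=0, then result=1, then (idx=0), then result=1, then (pos=0), then result=1, then (pos=1), then result=1, then (pos=2), then result=1, then (idx=1), then result=1, then (pos=0), then result=1, then (pos=1), then result=1, then (pos=2), then result=1, then (idx=2), then result=1, then (pos=0), then result=1, then (pos=1), then result=1, then (pos=2), then result=1, then result=25, then returns 0
eval_b: count=-1, then total=0, then (not (max(abs(total), (-total)) != (step * -6))) is true, then extra=0, then base=-5, then (((count - -5) != (count + count)) or ((-9) == (count + count))) is true, then scale=-5, then count=-5, then result=1, then (idx=0), then result=6, then (pos=0), then delta=0, then result=16, then (pos=1), then delta=0, then result=26, then (pos=2), then delta=0, then result=36, then (idx=1), then result=41, then (pos=0), then delta=0, then result=51, then (pos=1), then delta=0, then result=61, then (pos=2), then delta=0, then result=71, then (idx=2), then result=76, then (pos=0), then delta=0, then result=86, then (pos=1), then delta=0, then result=96, then (pos=2), then delta=0, then result=106, then result=-5, then returns 5
0 against 5: the behavior changed.
verdict: not equivalent; witness: base=5, step=0


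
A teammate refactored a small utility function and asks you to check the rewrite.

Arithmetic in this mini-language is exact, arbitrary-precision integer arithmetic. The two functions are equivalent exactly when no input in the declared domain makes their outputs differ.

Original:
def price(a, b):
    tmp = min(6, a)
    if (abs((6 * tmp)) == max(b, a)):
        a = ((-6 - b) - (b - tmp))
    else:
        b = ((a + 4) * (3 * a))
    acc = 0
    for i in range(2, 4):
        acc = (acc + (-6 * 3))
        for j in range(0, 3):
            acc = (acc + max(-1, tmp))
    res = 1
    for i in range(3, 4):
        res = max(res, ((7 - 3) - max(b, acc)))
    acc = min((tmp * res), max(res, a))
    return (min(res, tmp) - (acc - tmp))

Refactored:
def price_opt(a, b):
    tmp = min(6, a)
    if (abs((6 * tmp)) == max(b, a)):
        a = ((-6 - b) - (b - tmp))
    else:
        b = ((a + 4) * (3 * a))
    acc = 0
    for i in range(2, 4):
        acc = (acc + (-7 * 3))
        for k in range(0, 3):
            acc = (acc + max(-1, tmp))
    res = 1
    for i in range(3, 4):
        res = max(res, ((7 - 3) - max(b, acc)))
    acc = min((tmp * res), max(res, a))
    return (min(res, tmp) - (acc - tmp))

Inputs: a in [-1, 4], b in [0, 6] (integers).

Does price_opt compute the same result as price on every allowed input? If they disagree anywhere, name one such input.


Although `-6` became `-7`, no input in the stated domain can expose it; all 42 inputs agree.
verdict: equivalent


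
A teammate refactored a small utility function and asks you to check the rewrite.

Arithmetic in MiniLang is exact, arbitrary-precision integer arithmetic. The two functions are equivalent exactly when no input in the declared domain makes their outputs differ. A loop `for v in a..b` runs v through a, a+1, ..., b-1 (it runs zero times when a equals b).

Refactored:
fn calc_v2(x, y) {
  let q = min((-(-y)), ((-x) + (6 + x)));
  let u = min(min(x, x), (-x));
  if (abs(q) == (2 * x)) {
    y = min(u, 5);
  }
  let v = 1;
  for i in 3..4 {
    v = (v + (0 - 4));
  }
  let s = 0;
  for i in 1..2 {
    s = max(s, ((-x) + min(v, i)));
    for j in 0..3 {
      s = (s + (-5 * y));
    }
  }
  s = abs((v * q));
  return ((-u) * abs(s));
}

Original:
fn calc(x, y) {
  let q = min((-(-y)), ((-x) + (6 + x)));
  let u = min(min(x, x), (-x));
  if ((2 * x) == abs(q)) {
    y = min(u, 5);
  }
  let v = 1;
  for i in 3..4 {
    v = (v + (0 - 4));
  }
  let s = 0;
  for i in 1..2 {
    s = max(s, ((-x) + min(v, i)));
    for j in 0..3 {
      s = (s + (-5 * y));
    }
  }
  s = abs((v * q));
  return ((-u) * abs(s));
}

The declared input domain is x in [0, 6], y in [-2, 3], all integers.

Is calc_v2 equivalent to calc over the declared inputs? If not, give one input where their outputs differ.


The two versions differ — the changes include same computation, different form.
One worked example (x=3, y=0) — calc: q := 0 | u := -3 | ((2 * x) == abs(q)): false | v := 1 | iter i=3: | v := -3 | s := 0 | iter i=1: | s := 0 | iter j=0: | s := 0 | iter j=1: | s := 0 | iter j=2: | s := 0 | s := 0 | result 0; calc_v2: q := 0 | u := -3 | (abs(q) == (2 * x)): false | v := 1 | iter i=3: | v := -3 | s := 0 | iter i=1: | s := 0 | iter j=0: | s := 0 | iter j=1: | s := 0 | iter j=2: | s := 0 | s := 0 | result 0; agreement on 0.
Every one of the 42 inputs gives matching results.
verdict: equivalent


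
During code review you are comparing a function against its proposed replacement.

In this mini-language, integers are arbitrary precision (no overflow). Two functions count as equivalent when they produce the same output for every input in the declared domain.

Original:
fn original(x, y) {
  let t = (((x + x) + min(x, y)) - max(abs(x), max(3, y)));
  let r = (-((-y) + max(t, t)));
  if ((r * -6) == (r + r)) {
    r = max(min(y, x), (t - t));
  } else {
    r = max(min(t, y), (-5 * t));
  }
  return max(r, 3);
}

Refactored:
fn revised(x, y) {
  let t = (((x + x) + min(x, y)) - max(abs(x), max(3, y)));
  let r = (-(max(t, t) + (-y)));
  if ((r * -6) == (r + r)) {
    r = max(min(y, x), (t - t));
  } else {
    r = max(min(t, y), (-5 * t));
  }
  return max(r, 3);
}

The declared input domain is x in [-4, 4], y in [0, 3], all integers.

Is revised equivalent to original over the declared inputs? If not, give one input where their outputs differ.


Reading the diff, among the changes: same computation, different form.
Tracing x=-1, y=0: original: t := -6 | r := 6 | ((r * -6) == (r + r)): false | r := 30 | result 30 | revised: t := -6 | r := 6 | ((r * -6) == (r + r)): false | r := 30 | result 30 — matching result 30.
Every one of the 36 inputs gives matching results.
verdict: equivalent


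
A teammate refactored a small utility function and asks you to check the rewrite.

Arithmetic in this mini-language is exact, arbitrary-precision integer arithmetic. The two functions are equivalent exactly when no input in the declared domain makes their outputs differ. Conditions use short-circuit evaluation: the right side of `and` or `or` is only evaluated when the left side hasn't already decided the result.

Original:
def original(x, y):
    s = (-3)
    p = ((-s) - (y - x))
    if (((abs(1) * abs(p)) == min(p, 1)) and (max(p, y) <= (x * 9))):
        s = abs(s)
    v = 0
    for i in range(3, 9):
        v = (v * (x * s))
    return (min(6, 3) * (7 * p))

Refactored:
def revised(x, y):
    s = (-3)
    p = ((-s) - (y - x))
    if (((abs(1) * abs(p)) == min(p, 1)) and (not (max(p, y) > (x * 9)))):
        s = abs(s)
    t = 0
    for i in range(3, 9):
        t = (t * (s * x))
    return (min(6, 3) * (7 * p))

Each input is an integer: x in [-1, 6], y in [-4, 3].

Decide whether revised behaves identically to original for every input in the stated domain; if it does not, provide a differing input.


The two versions differ — the changes include comparison usage differs; also boolean connective usage differs; also local variable names differ.
One worked example (x=4, y=1) — original: s becomes -3; next p becomes 6; next (((abs(1) * abs(p)) == min(p, 1)) and (max(p, y) <= (x * 9))) evaluates to false; next v becomes 0; next at i=3:; next v becomes 0; next at i=4:; next v becomes 0; next at i=5:; next v becomes 0; next at i=6:; next v becomes 0; next at i=7:; next v becomes 0; next at i=8:; next v becomes 0; next final value 126; revised: s becomes -3; next p becomes 6; next (((abs(1) * abs(p)) == min(p, 1)) and (not (max(p, y) > (x * 9)))) evaluates to false; next t becomes 0; next at i=3:; next t becomes 0; next at i=4:; next t becomes 0; next at i=5:; next t becomes 0; next at i=6:; next t becomes 0; next at i=7:; next t becomes 0; next at i=8:; next t becomes 0; next final value 126; agreement on 126.
Checked all 64 inputs in the declared domain: the outputs agree on every one.
verdict: equivalent


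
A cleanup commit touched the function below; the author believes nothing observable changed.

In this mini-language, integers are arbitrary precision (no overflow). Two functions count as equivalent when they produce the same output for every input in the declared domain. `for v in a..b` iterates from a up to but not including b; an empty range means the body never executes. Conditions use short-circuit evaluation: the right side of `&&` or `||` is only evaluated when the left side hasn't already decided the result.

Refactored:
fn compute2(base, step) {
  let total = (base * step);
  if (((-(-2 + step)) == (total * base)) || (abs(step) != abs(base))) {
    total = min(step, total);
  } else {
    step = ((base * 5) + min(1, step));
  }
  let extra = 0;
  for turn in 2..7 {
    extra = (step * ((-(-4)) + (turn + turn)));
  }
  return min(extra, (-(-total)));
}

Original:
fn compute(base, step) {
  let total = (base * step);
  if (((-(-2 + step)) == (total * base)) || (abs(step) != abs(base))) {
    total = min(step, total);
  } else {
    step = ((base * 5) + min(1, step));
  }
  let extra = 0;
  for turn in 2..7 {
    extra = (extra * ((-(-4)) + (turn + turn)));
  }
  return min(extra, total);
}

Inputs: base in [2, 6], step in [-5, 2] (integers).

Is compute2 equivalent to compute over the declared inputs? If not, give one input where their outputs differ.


Take base=2, step=-5.
compute: total := -10 | (((-(-2 + step)) == (total * base)) || (abs(step) != abs(base))): true | total := -10 | extra := 0 | iter turn=2: | extra := 0 | iter turn=3: | extra := 0 | iter turn=4: | extra := 0 | iter turn=5: | extra := 0 | iter turn=6: | extra := 0 | result -10
compute2: total := -10 | (((-(-2 + step)) == (total * base)) || (abs(step) != abs(base))): true | total := -10 | extra := 0 | iter turn=2: | extra := -40 | iter turn=3: | extra := -50 | iter turn=4: | extra := -60 | iter turn=5: | extra := -70 | iter turn=6: | extra := -80 | result -80
-10 vs -80 — the two versions disagree here.
verdict: not equivalent; witness: base=2, step=-5


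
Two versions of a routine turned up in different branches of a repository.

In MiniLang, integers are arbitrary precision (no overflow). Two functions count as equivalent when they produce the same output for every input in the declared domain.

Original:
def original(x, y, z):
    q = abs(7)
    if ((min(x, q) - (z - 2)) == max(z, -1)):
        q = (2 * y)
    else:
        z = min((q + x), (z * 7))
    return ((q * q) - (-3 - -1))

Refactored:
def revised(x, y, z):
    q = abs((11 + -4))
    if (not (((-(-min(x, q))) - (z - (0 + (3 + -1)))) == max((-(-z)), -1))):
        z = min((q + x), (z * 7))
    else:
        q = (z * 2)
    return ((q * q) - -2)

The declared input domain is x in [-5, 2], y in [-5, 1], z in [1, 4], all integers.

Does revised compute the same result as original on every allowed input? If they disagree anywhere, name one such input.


At x=0, y=-5, z=1: original gives 102, revised gives 6.
verdict: not equivalent; witness: x=0, y=-5, z=1


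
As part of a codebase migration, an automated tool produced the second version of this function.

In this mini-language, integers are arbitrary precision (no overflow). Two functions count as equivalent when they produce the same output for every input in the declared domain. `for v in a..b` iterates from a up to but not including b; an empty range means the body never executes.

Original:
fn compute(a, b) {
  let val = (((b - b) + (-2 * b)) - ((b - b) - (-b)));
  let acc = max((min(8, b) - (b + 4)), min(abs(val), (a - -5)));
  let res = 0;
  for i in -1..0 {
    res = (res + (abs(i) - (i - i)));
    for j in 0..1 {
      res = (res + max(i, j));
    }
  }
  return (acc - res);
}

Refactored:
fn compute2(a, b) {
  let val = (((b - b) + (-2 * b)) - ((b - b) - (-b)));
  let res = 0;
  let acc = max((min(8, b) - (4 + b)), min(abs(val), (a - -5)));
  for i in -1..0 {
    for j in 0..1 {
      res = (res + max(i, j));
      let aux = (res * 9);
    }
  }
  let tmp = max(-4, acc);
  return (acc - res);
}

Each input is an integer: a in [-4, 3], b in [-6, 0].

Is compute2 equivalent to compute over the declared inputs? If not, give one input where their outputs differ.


Consider the input a=-4, b=-6.
compute: val becomes 18; next acc becomes 1; next res becomes 0; next at i=-1:; next res becomes 1; next at j=0:; next res becomes 1; next final value 0
compute2: val becomes 18; next res becomes 0; next acc becomes 1; next at i=-1:; next at j=0:; next res becomes 0; next aux becomes 0; next tmp becomes 1; next final value 1
0 against 1: the behavior changed.
verdict: not equivalent; witness: a=-4, b=-6


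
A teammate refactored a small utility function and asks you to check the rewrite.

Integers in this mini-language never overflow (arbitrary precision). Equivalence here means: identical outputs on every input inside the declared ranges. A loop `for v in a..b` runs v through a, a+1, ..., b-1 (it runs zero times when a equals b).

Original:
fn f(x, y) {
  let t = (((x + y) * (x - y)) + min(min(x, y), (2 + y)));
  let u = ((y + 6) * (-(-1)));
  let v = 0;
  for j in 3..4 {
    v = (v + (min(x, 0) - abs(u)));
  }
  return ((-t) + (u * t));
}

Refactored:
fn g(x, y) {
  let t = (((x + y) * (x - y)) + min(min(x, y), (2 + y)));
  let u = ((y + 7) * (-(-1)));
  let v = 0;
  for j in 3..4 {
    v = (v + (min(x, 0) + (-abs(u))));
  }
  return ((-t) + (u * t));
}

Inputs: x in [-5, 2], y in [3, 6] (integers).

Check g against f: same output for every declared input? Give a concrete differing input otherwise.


On input x=-5, y=3, f returns 88 while g returns 99.
verdict: not equivalent; witness: x=-5, y=3


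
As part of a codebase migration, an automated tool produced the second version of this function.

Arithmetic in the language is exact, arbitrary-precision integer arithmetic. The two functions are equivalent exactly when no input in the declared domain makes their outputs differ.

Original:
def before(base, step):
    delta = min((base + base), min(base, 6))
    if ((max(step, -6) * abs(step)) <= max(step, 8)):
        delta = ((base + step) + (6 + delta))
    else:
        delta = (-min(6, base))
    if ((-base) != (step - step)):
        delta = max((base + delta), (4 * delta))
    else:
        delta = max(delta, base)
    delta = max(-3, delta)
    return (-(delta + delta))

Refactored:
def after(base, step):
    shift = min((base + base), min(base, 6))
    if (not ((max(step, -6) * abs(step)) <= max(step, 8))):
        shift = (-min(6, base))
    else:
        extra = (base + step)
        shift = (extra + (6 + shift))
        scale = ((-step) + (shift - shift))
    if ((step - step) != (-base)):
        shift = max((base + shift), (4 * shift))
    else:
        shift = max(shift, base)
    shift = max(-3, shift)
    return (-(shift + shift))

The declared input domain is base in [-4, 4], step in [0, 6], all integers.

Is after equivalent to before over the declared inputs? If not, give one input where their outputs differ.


Comparing the listings, the differences include: local variable names differ, plus statement counts differ, plus boolean connective usage differs, plus arithmetic usage differs.
As a probe, take base=4, step=4: before runs delta=4, then ((max(step, -6) * abs(step)) <= max(step, 8)) is false, then delta=-4, then ((-base) != (step - step)) is true, then delta=0, then delta=0, then returns 0; after runs shift=4, then (not ((max(step, -6) * abs(step)) <= max(step, 8))) is true, then shift=-4, then ((step - step) != (-base)) is true, then shift=0, then shift=0, then returns 0; both end at 0.
Checked all 63 inputs in the declared domain: the outputs agree on every one.
verdict: equivalent


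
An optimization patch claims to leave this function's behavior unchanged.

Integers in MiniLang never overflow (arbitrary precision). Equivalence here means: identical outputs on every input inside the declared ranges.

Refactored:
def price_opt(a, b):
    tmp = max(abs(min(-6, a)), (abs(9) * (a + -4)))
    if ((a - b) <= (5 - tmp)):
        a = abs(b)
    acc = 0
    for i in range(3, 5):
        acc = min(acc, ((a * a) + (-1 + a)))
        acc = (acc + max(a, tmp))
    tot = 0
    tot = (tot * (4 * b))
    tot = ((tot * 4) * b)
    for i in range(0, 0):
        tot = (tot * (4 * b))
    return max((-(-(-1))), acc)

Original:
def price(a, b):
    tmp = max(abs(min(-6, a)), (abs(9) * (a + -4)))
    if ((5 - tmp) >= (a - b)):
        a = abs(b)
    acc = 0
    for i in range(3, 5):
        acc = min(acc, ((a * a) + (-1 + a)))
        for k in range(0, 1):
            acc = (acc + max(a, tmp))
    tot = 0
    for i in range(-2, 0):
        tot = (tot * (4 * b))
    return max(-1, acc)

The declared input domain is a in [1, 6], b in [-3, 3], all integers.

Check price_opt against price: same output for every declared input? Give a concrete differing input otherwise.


Differences: loop structure differs, and constant usage differs, and arithmetic usage differs, and comparison usage differs, and local variable names differ, and statement counts differ — yet all 42 inputs agree.
verdict: equivalent


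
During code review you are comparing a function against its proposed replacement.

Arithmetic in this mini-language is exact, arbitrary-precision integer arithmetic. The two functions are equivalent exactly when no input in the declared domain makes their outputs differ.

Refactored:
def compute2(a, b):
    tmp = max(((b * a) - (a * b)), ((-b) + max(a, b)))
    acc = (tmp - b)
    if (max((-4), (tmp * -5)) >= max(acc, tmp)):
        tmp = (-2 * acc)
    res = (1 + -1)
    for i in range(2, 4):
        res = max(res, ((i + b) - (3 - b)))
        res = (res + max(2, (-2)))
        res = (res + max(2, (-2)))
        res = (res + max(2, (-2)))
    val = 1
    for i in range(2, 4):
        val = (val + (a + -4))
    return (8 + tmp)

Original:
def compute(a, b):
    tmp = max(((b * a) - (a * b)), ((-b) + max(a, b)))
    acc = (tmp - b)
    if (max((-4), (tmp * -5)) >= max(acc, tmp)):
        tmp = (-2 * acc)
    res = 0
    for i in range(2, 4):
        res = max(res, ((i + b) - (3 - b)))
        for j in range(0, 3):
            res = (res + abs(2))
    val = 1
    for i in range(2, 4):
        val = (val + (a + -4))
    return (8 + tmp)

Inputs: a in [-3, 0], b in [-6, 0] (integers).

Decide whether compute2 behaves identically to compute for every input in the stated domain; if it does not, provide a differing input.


Although min/max/abs usage differs, plus loop structure differs, plus local variable names differ, plus arithmetic usage differs, plus statement counts differ, plus constant usage differs, 28/28 inputs agree.
verdict: equivalent


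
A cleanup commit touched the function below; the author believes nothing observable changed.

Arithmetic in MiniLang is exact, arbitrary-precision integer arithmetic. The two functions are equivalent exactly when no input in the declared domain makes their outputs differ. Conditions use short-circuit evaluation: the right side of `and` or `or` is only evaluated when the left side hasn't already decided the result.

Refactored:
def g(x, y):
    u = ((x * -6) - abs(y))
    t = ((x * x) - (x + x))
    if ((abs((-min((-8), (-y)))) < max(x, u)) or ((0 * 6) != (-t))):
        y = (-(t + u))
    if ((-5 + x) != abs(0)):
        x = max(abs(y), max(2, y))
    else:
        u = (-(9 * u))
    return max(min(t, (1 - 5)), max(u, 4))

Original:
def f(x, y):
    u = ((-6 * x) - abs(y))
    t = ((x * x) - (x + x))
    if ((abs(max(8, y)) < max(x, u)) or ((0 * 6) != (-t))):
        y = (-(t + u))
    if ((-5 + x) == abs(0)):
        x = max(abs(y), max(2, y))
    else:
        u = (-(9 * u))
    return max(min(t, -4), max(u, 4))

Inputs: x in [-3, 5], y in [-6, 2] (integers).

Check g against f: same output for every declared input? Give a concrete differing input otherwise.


These are not equivalent — on x=-3, y=-6 the outputs split (4 vs 12).
f: u = 12; t = 15; ((abs(max(8, y)) < max(x, u)) or ((0 * 6) != (-t))) -> true; y = -27; ((-5 + x) == abs(0)) -> false; u = -108; return 4
g: u = 12; t = 15; ((abs((-min((-8), (-y)))) < max(x, u)) or ((0 * 6) != (-t))) -> true; y = -27; ((-5 + x) != abs(0)) -> true; x = 27; return 12
verdict: not equivalent; witness: x=-3, y=-6


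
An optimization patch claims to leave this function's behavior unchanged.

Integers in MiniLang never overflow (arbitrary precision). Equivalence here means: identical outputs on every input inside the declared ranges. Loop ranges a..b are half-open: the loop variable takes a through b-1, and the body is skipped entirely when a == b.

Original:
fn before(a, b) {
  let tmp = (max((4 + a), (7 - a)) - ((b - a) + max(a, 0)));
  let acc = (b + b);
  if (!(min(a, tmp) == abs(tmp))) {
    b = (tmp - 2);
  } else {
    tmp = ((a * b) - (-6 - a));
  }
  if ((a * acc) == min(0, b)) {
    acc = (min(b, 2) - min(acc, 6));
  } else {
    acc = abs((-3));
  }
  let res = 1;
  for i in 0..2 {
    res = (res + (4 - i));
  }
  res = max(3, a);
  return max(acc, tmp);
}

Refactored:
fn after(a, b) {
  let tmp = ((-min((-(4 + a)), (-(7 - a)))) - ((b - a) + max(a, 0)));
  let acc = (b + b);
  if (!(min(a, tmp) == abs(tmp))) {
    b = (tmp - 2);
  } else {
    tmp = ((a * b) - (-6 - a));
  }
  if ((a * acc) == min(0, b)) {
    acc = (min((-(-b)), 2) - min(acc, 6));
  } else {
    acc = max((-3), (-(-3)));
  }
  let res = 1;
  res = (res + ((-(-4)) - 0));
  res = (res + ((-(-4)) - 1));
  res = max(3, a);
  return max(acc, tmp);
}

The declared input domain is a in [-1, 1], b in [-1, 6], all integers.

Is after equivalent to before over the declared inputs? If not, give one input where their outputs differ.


This is a faithful refactor — local variable names differ; also loop structure differs; also constant usage differs; also min/max/abs usage differs; also arithmetic usage differs, but the computed results match everywhere.
One worked example (a=-1, b=5) — before: tmp := 2 | acc := 10 | (!(min(a, tmp) == abs(tmp))): true | b := 0 | ((a * acc) == min(0, b)): false | acc := 3 | res := 1 | iter i=0: | res := 5 | iter i=1: | res := 8 | res := 3 | result 3; after: tmp := 2 | acc := 10 | (!(min(a, tmp) == abs(tmp))): true | b := 0 | ((a * acc) == min(0, b)): false | acc := 3 | res := 1 | res := 5 | res := 8 | res := 3 | result 3; agreement on 3.
Across all 24 domain points the two functions coincide.
verdict: equivalent


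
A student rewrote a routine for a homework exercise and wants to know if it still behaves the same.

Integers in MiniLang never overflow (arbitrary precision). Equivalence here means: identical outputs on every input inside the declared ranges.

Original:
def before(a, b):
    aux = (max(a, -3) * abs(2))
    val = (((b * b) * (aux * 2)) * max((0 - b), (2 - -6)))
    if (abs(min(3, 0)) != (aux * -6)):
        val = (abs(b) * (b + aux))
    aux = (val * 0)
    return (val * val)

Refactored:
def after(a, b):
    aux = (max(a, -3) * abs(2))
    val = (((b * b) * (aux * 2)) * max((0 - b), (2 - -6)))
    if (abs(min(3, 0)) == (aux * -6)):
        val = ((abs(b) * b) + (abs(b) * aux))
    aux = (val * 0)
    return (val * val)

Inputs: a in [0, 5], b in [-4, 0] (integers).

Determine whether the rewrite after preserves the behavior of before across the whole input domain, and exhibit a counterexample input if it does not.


Not equivalent: a=0, b=-4 separates them (0 vs 256).
before: aux = 0; val = 0; (abs(min(3, 0)) != (aux * -6)) -> false; aux = 0; return 0
after: aux = 0; val = 0; (abs(min(3, 0)) == (aux * -6)) -> true; val = -16; aux = 0; return 256
verdict: not equivalent; witness: a=0, b=-4
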